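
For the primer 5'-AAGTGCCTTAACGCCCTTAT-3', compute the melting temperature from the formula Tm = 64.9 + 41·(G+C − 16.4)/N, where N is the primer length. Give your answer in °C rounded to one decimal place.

Base counts: A=5, T=6, G=3, C=6; G+C = 9, N = 20.
Tm = 64.9 + 41·(9 − 16.4)/20 = 64.9 + -303.40/20 = 49.7°C.

49.7°C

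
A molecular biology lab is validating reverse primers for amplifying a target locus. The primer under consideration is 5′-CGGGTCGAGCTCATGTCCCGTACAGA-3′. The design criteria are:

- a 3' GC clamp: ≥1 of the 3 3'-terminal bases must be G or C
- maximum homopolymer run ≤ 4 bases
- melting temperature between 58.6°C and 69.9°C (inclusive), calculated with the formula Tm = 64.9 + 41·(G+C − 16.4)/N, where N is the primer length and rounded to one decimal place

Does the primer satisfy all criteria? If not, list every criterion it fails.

Base counts: A=5, T=5, G=8, C=8 (length 26).
GC clamp: 3' end AGA has 1 G/C ✓
homopolymer run: longest run = 3 ✓
Tm: Tm = 64.9 + 41·(16 − 16.4)/26 = 64.3°C ✓

Meets all criteria.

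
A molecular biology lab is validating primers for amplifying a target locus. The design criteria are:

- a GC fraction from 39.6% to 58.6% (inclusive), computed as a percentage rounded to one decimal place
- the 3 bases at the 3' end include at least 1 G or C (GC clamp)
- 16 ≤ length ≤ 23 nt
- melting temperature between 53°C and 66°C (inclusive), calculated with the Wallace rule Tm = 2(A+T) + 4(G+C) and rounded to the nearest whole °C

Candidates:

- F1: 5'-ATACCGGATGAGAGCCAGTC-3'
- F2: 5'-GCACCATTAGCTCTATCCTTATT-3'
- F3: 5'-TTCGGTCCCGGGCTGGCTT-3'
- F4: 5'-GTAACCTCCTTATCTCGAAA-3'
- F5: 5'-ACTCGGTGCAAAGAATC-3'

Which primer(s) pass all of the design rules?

F1 only.

F1 (20 nt, A=6 T=3 G=6 C=5): GC 11/20 = 55.0% ✓; 3' end GTC has 2 G/C ✓; length 20 ✓; Tm = 2·9 + 4·11 = 62°C ✓ — passes.
F2 (23 nt, A=5 T=9 G=2 C=7): GC 9/23 = 39.1%, outside 39.6–58.6% ✗; 3' end ATT has 0 G/C, need ≥1 ✗; length 23 ✓; Tm = 2·14 + 4·9 = 64°C ✓ — fails.
F3 (19 nt, A=0 T=6 G=7 C=6): GC 13/19 = 68.4%, outside 39.6–58.6% ✗; 3' end CTT has 1 G/C ✓; length 19 ✓; Tm = 2·6 + 4·13 = 64°C ✓ — fails.
F4 (20 nt, A=6 T=6 G=2 C=6): GC 8/20 = 40.0% ✓; 3' end AAA has 0 G/C, need ≥1 ✗; length 20 ✓; Tm = 2·12 + 4·8 = 56°C ✓ — fails.
F5 (17 nt, A=6 T=3 G=4 C=4): GC 8/17 = 47.1% ✓; 3' end ATC has 1 G/C ✓; length 17 ✓; Tm = 2·9 + 4·8 = 50°C, outside 53–66°C ✗ — fails.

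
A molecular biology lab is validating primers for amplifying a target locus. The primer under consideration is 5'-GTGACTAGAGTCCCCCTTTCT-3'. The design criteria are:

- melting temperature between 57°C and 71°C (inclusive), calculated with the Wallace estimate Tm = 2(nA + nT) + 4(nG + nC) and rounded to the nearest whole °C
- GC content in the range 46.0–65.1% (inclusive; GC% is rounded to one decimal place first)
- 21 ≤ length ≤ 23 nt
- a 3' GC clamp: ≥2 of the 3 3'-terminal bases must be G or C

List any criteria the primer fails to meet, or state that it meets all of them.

Base counts: A=3, T=7, G=4, C=7 (length 21).
Tm: Tm = 2·10 + 4·11 = 64°C ✓
GC content: GC 11/21 = 52.4% ✓
length: length 21 ✓
GC clamp: 3' end TCT has 1 G/C, need ≥2 ✗

Fails: GC clamp.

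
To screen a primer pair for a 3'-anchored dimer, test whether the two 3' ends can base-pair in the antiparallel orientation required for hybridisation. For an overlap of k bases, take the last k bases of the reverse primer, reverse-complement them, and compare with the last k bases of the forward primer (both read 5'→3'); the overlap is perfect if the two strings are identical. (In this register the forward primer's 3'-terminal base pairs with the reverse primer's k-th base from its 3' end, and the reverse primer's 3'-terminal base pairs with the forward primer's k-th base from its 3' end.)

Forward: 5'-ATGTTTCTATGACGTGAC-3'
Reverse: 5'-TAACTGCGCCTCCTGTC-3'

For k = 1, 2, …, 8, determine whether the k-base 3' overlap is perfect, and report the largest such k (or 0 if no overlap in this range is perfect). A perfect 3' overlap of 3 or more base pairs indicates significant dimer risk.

Longest perfect overlap: 3 complementary base pairs; significant dimer risk (threshold 3).

Last 8 bases (5'→3') — forward …GACGTGAC, reverse …CTCCTGTC.
Reverse complement of the reverse primer's last 8 bases: GACAGGAG; its first k bases are the reverse complement of the reverse primer's last k bases, so a perfect k-base overlap needs the forward primer's last k bases to equal them.
Comparing (forward last k vs required): k=1: C vs G ✗; k=2: AC vs GA ✗; k=3: GAC vs GAC ✓; k=4: TGAC vs GACA ✗; k=5: GTGAC vs GACAG ✗; k=6: CGTGAC vs GACAGG ✗; k=7: ACGTGAC vs GACAGGA ✗; k=8: GACGTGAC vs GACAGGAG ✗.
Only k = 3 is perfect, so the longest perfect 3' overlap is 3.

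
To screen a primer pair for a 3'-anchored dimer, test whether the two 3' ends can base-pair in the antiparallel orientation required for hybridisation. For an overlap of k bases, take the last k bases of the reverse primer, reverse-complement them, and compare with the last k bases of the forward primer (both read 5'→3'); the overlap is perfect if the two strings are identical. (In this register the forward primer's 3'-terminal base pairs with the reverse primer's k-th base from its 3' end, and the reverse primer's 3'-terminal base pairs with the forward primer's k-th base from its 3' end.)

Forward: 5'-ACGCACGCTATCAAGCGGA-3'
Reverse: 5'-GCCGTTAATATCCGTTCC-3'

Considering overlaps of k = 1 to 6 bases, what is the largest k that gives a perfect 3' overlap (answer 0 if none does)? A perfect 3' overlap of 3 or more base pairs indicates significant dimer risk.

Longest perfect overlap: 3 complementary base pairs; significant dimer risk (threshold 3).

Last 6 bases (5'→3') — forward …AGCGGA, reverse …CGTTCC.
Reverse complement of the reverse primer's last 6 bases: GGAACG; its first k bases are the reverse complement of the reverse primer's last k bases, so a perfect k-base overlap needs the forward primer's last k bases to equal them.
Comparing (forward last k vs required): k=1: A vs G ✗; k=2: GA vs GG ✗; k=3: GGA vs GGA ✓; k=4: CGGA vs GGAA ✗; k=5: GCGGA vs GGAAC ✗; k=6: AGCGGA vs GGAACG ✗.
Only k = 3 is perfect, so the longest perfect 3' overlap is 3.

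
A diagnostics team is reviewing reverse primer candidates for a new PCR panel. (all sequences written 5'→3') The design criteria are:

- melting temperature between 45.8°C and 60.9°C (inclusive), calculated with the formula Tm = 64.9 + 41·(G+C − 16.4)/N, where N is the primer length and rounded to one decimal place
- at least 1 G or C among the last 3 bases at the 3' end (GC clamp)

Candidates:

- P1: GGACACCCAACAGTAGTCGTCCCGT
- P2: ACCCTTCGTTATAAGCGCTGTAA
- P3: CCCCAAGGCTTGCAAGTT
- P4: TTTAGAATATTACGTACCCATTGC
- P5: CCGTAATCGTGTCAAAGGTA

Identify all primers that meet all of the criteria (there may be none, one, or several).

P3, P4 and P5.

P1 (25 nt, A=6 T=4 G=6 C=9): Tm = 64.9 + 41·(15 − 16.4)/25 = 62.6°C, outside 45.8–60.9°C ✗; 3' end CGT has 2 G/C ✓ — fails.
P2 (23 nt, A=6 T=7 G=4 C=6): Tm = 64.9 + 41·(10 − 16.4)/23 = 53.5°C ✓; 3' end TAA has 0 G/C, need ≥1 ✗ — fails.
P3 (18 nt, A=4 T=4 G=4 C=6): Tm = 64.9 + 41·(10 − 16.4)/18 = 50.3°C ✓; 3' end GTT has 1 G/C ✓ — passes.
P4 (24 nt, A=7 T=9 G=3 C=5): Tm = 64.9 + 41·(8 − 16.4)/24 = 50.6°C ✓; 3' end TGC has 2 G/C ✓ — passes.
P5 (20 nt, A=6 T=5 G=5 C=4): Tm = 64.9 + 41·(9 − 16.4)/20 = 49.7°C ✓; 3' end GTA has 1 G/C ✓ — passes.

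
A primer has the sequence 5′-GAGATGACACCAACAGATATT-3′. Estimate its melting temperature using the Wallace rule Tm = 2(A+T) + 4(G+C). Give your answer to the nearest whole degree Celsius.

Base counts: A=9, T=4, G=4, C=4 (length 21).
Tm = 2·(9+4) + 4·(4+4) = 2·13 + 4·8 = 26 + 32 = 58°C.

58°C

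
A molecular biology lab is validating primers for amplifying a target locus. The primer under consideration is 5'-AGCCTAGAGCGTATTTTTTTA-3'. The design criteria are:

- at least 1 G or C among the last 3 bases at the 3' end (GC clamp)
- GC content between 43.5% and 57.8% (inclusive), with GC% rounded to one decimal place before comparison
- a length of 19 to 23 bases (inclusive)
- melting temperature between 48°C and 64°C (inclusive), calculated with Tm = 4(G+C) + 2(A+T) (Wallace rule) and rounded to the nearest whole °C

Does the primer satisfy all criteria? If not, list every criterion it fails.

Base counts: A=5, T=9, G=4, C=3 (length 21).
GC clamp: 3' end TTA has 0 G/C, need ≥1 ✗
GC content: GC 7/21 = 33.3%, outside 43.5–57.8% ✗
length: length 21 ✓
Tm: Tm = 2·14 + 4·7 = 56°C ✓

Fails: GC clamp, GC content.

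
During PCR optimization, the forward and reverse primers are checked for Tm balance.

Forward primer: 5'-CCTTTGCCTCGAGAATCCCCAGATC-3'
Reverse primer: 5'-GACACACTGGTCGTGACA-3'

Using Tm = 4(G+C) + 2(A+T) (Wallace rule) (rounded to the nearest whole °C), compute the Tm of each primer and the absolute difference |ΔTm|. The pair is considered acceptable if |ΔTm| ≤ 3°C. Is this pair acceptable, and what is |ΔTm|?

|ΔTm| = 22°C; the pair is not acceptable.

Forward: A=5 T=6 G=4 C=10 → Tm = 2·11 + 4·14 = 78°C.
Reverse: A=5 T=3 G=5 C=5 → Tm = 2·8 + 4·10 = 56°C.
|ΔTm| = |78 − 56| = 22°C, > 3°C.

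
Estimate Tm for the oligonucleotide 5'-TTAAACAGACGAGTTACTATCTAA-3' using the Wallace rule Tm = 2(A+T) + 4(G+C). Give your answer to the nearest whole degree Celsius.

Base counts: A=10, T=7, G=3, C=4 (length 24).
Tm = 2·(10+7) + 4·(3+4) = 2·17 + 4·7 = 34 + 28 = 62°C.

62°C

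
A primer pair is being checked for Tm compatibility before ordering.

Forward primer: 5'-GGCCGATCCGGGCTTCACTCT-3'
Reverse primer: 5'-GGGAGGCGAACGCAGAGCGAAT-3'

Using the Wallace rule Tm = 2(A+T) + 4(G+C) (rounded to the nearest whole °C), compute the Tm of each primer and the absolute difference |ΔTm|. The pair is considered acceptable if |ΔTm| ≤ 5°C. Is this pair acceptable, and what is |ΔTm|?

Forward: A=2 T=5 G=6 C=8 → Tm = 2·7 + 4·14 = 70°C.
Reverse: A=7 T=1 G=10 C=4 → Tm = 2·8 + 4·14 = 72°C.
|ΔTm| = |70 − 72| = 2°C, ≤ 5°C.

|ΔTm| = 2°C; the pair is acceptable.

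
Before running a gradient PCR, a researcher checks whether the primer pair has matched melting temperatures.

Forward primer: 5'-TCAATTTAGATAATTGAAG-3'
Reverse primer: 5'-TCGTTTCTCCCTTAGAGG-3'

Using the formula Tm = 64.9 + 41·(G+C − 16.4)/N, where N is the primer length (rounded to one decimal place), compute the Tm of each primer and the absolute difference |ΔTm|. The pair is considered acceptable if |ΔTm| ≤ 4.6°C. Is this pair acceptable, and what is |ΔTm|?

Forward: G+C = 4, N = 19 → Tm = 64.9 + 41·(4 − 16.4)/19 = 38.1°C.
Reverse: G+C = 9, N = 18 → Tm = 64.9 + 41·(9 − 16.4)/18 = 48.0°C.
|ΔTm| = |38.1 − 48.0| = 9.9°C, > 4.6°C.

|ΔTm| = 9.9°C; the pair is not acceptable.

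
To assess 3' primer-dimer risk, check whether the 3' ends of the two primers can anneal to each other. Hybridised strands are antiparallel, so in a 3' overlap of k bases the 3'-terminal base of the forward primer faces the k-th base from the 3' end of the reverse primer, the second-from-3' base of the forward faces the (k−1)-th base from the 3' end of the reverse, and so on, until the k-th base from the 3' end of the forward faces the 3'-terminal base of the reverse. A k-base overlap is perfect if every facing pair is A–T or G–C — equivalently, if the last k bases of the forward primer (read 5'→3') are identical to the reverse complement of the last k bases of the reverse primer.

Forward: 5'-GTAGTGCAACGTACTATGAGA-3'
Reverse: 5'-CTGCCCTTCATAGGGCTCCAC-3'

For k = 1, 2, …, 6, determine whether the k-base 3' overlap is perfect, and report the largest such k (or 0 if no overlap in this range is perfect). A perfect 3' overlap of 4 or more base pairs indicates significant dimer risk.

Longest perfect overlap: 0 complementary base pairs; below the dimer-risk threshold (threshold 4).

Last 6 bases (5'→3') — forward …ATGAGA, reverse …CTCCAC.
Reverse complement of the reverse primer's last 6 bases: GTGGAG; its first k bases are the reverse complement of the reverse primer's last k bases, so a perfect k-base overlap needs the forward primer's last k bases to equal them.
Comparing (forward last k vs required): k=1: A vs G ✗; k=2: GA vs GT ✗; k=3: AGA vs GTG ✗; k=4: GAGA vs GTGG ✗; k=5: TGAGA vs GTGGA ✗; k=6: ATGAGA vs GTGGAG ✗.
No overlap length from 1 to 6 is perfect, so the longest perfect 3' overlap is 0.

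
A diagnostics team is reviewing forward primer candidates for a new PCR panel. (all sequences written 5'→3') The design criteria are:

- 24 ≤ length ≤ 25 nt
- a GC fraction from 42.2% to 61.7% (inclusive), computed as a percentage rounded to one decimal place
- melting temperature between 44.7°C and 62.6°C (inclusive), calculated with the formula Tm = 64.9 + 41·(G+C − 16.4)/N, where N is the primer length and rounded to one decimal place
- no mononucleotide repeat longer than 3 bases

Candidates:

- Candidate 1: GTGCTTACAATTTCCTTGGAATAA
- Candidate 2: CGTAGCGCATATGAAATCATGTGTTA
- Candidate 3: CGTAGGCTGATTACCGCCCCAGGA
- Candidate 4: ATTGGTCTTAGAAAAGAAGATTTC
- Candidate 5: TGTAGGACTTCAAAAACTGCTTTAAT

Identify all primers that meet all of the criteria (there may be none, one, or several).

Candidate 1 (24 nt, A=7 T=9 G=4 C=4): length 24 ✓; GC 8/24 = 33.3%, outside 42.2–61.7% ✗; Tm = 64.9 + 41·(8 − 16.4)/24 = 50.6°C ✓; longest run = 3 ✓ — fails.
Candidate 2 (26 nt, A=8 T=8 G=6 C=4): length 26, outside 24–25 ✗; GC 10/26 = 38.5%, outside 42.2–61.7% ✗; Tm = 64.9 + 41·(10 − 16.4)/26 = 54.8°C ✓; longest run = 3 ✓ — fails.
Candidate 3 (24 nt, A=5 T=4 G=7 C=8): length 24 ✓; GC 15/24 = 62.5%, outside 42.2–61.7% ✗; Tm = 64.9 + 41·(15 − 16.4)/24 = 62.5°C ✓; longest run = 4, exceeds 3 ✗ — fails.
Candidate 4 (24 nt, A=9 T=8 G=5 C=2): length 24 ✓; GC 7/24 = 29.2%, outside 42.2–61.7% ✗; Tm = 64.9 + 41·(7 − 16.4)/24 = 48.8°C ✓; longest run = 4, exceeds 3 ✗ — fails.
Candidate 5 (26 nt, A=9 T=9 G=4 C=4): length 26, outside 24–25 ✗; GC 8/26 = 30.8%, outside 42.2–61.7% ✗; Tm = 64.9 + 41·(8 − 16.4)/26 = 51.7°C ✓; longest run = 5, exceeds 3 ✗ — fails.

None of the candidates satisfy all criteria.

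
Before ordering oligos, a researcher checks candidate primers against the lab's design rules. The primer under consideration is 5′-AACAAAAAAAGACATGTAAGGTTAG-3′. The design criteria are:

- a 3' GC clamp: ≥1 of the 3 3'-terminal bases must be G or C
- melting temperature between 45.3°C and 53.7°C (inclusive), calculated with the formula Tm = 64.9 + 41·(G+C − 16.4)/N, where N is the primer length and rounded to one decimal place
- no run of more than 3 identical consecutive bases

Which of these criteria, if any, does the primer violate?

Base counts: A=14, T=4, G=5, C=2 (length 25).
GC clamp: 3' end TAG has 1 G/C ✓
Tm: Tm = 64.9 + 41·(7 − 16.4)/25 = 49.5°C ✓
homopolymer run: longest run = 7, exceeds 3 ✗

Fails: homopolymer run.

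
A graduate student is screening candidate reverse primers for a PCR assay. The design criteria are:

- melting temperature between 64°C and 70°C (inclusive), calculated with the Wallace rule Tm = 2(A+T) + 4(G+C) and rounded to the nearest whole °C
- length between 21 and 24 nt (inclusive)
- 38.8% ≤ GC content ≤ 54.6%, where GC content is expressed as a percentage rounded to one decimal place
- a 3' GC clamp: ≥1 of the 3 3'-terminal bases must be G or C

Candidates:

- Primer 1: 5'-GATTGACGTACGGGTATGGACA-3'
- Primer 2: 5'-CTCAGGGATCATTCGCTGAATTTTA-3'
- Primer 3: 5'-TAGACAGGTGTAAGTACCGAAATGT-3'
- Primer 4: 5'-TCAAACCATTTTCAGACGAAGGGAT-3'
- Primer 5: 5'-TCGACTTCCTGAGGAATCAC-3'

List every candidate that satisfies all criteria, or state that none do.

Primer 1 only.

Primer 1 (22 nt, A=6 T=5 G=8 C=3): Tm = 2·11 + 4·11 = 66°C ✓; length 22 ✓; GC 11/22 = 50.0% ✓; 3' end ACA has 1 G/C ✓ — passes.
Primer 2 (25 nt, A=6 T=9 G=5 C=5): Tm = 2·15 + 4·10 = 70°C ✓; length 25, outside 21–24 ✗; GC 10/25 = 40.0% ✓; 3' end TTA has 0 G/C, need ≥1 ✗ — fails.
Primer 3 (25 nt, A=9 T=6 G=7 C=3): Tm = 2·15 + 4·10 = 70°C ✓; length 25, outside 21–24 ✗; GC 10/25 = 40.0% ✓; 3' end TGT has 1 G/C ✓ — fails.
Primer 4 (25 nt, A=9 T=6 G=5 C=5): Tm = 2·15 + 4·10 = 70°C ✓; length 25, outside 21–24 ✗; GC 10/25 = 40.0% ✓; 3' end GAT has 1 G/C ✓ — fails.
Primer 5 (20 nt, A=5 T=5 G=4 C=6): Tm = 2·10 + 4·10 = 60°C, outside 64–70°C ✗; length 20, outside 21–24 ✗; GC 10/20 = 50.0% ✓; 3' end CAC has 2 G/C ✓ — fails.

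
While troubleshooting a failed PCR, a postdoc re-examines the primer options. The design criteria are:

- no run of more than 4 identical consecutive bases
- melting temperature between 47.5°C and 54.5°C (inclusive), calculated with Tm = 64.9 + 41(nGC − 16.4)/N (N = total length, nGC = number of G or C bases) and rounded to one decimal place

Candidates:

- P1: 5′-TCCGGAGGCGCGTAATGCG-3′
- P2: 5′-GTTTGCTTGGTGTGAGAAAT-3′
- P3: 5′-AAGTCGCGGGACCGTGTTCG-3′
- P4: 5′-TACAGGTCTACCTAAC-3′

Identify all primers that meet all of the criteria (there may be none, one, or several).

P1 (19 nt, A=3 T=3 G=8 C=5): longest run = 2 ✓; Tm = 64.9 + 41·(13 − 16.4)/19 = 57.6°C, outside 47.5–54.5°C ✗ — fails.
P2 (20 nt, A=4 T=8 G=7 C=1): longest run = 3 ✓; Tm = 64.9 + 41·(8 − 16.4)/20 = 47.7°C ✓ — passes.
P3 (20 nt, A=3 T=4 G=8 C=5): longest run = 3 ✓; Tm = 64.9 + 41·(13 − 16.4)/20 = 57.9°C, outside 47.5–54.5°C ✗ — fails.
P4 (16 nt, A=5 T=4 G=2 C=5): longest run = 2 ✓; Tm = 64.9 + 41·(7 − 16.4)/16 = 40.8°C, outside 47.5–54.5°C ✗ — fails.

P2 only.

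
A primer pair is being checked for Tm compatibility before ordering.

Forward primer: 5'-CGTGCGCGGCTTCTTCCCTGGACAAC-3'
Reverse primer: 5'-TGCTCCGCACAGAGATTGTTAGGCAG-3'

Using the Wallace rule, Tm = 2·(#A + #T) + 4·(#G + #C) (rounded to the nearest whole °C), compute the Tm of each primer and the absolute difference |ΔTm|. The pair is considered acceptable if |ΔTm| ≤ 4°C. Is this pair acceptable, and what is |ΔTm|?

|ΔTm| = 6°C; the pair is not acceptable.

Forward: A=3 T=6 G=7 C=10 → Tm = 2·9 + 4·17 = 86°C.
Reverse: A=6 T=6 G=8 C=6 → Tm = 2·12 + 4·14 = 80°C.
|ΔTm| = |86 − 80| = 6°C, > 4°C.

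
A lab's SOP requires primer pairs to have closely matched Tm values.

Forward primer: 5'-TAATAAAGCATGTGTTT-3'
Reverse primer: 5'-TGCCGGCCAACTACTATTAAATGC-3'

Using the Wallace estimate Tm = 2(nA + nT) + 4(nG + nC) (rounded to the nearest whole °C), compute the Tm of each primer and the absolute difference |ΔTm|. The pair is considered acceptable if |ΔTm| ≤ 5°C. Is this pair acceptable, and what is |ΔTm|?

|ΔTm| = 28°C; the pair is not acceptable.

Forward: A=6 T=7 G=3 C=1 → Tm = 2·13 + 4·4 = 42°C.
Reverse: A=7 T=6 G=4 C=7 → Tm = 2·13 + 4·11 = 70°C.
|ΔTm| = |42 − 70| = 28°C, > 5°C.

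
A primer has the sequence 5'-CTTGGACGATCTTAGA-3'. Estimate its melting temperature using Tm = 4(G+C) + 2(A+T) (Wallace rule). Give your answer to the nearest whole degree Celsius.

46°C

Base counts: A=4, T=5, G=4, C=3 (length 16).
Tm = 2·(4+5) + 4·(4+3) = 2·9 + 4·7 = 18 + 28 = 46°C.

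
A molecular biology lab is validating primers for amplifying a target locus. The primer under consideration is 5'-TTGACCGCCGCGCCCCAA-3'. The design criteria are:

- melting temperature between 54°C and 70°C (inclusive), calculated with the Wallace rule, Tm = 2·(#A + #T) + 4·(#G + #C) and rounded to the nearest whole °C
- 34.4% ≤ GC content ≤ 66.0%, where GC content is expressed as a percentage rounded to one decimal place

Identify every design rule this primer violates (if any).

Fails: GC content.

Base counts: A=3, T=2, G=4, C=9 (length 18).
Tm: Tm = 2·5 + 4·13 = 62°C ✓
GC content: GC 13/18 = 72.2%, outside 34.4–66.0% ✗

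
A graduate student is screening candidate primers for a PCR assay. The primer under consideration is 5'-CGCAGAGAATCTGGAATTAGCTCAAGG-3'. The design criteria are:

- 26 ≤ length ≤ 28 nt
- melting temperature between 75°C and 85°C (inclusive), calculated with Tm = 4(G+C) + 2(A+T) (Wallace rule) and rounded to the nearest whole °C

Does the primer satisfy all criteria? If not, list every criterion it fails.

Base counts: A=9, T=5, G=8, C=5 (length 27).
length: length 27 ✓
Tm: Tm = 2·14 + 4·13 = 80°C ✓

Meets all criteria.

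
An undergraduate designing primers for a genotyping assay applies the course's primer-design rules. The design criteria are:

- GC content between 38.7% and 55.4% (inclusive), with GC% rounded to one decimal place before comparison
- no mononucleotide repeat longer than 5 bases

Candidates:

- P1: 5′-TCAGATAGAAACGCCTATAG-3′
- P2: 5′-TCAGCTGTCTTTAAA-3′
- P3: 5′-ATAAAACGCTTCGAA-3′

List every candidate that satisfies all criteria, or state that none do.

P1 only.

P1 (20 nt, A=8 T=4 G=4 C=4): GC 8/20 = 40.0% ✓; longest run = 3 ✓ — passes.
P2 (15 nt, A=4 T=6 G=2 C=3): GC 5/15 = 33.3%, outside 38.7–55.4% ✗; longest run = 3 ✓ — fails.
P3 (15 nt, A=7 T=3 G=2 C=3): GC 5/15 = 33.3%, outside 38.7–55.4% ✗; longest run = 4 ✓ — fails.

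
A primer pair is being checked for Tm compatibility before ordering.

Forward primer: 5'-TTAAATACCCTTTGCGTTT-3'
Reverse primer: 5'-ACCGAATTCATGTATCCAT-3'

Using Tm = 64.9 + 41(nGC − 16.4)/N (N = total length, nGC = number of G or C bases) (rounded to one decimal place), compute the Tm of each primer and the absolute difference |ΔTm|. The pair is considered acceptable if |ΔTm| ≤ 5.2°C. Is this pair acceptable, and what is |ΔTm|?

Forward: G+C = 6, N = 19 → Tm = 64.9 + 41·(6 − 16.4)/19 = 42.5°C.
Reverse: G+C = 7, N = 19 → Tm = 64.9 + 41·(7 − 16.4)/19 = 44.6°C.
|ΔTm| = |42.5 − 44.6| = 2.1°C, ≤ 5.2°C.

|ΔTm| = 2.1°C; the pair is acceptable.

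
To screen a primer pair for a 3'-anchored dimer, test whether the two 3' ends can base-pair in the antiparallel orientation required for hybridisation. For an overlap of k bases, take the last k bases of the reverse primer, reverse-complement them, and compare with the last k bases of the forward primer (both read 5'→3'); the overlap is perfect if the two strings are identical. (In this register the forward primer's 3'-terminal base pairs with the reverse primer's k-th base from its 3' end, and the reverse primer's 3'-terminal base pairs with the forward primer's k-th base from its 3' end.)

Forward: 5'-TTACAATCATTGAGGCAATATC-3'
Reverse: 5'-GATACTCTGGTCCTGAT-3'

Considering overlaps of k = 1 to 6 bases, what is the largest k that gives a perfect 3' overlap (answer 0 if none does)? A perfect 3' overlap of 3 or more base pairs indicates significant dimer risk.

Last 6 bases (5'→3') — forward …AATATC, reverse …CCTGAT.
Reverse complement of the reverse primer's last 6 bases: ATCAGG; its first k bases are the reverse complement of the reverse primer's last k bases, so a perfect k-base overlap needs the forward primer's last k bases to equal them.
Comparing (forward last k vs required): k=1: C vs A ✗; k=2: TC vs AT ✗; k=3: ATC vs ATC ✓; k=4: TATC vs ATCA ✗; k=5: ATATC vs ATCAG ✗; k=6: AATATC vs ATCAGG ✗.
Only k = 3 is perfect, so the longest perfect 3' overlap is 3.

Longest perfect overlap: 3 complementary base pairs; significant dimer risk (threshold 3).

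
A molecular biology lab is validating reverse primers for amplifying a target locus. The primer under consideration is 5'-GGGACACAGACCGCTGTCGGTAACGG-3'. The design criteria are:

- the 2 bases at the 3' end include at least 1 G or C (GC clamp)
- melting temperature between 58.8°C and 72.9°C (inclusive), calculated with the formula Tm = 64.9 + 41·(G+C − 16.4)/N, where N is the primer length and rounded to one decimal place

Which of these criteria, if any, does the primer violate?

Meets all criteria.

Base counts: A=6, T=3, G=10, C=7 (length 26).
GC clamp: 3' end GG has 2 G/C ✓
Tm: Tm = 64.9 + 41·(17 − 16.4)/26 = 65.8°C ✓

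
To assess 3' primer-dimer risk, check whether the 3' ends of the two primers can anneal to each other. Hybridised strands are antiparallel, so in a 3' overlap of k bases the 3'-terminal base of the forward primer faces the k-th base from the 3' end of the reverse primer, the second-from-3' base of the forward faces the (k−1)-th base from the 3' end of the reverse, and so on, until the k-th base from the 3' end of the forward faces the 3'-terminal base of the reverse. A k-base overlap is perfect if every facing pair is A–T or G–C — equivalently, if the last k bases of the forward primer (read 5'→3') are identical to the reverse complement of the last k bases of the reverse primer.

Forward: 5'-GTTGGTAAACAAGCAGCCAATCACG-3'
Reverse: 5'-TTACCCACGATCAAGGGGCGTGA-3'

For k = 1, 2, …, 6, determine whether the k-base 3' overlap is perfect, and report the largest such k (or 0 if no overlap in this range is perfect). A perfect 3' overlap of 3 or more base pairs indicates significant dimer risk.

Longest perfect overlap: 5 complementary base pairs; significant dimer risk (threshold 3).

Last 6 bases (5'→3') — forward …ATCACG, reverse …GCGTGA.
Reverse complement of the reverse primer's last 6 bases: TCACGC; its first k bases are the reverse complement of the reverse primer's last k bases, so a perfect k-base overlap needs the forward primer's last k bases to equal them.
Comparing (forward last k vs required): k=1: G vs T ✗; k=2: CG vs TC ✗; k=3: ACG vs TCA ✗; k=4: CACG vs TCAC ✗; k=5: TCACG vs TCACG ✓; k=6: ATCACG vs TCACGC ✗.
Only k = 5 is perfect, so the longest perfect 3' overlap is 5.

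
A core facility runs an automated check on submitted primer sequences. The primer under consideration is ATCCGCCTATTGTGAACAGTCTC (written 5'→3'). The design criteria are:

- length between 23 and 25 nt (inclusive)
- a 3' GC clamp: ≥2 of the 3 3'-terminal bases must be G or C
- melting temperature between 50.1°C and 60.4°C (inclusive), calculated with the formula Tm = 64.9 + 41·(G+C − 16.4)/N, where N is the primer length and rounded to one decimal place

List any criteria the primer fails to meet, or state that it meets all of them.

Base counts: A=5, T=7, G=4, C=7 (length 23).
length: length 23 ✓
GC clamp: 3' end CTC has 2 G/C ✓
Tm: Tm = 64.9 + 41·(11 − 16.4)/23 = 55.3°C ✓

Meets all criteria.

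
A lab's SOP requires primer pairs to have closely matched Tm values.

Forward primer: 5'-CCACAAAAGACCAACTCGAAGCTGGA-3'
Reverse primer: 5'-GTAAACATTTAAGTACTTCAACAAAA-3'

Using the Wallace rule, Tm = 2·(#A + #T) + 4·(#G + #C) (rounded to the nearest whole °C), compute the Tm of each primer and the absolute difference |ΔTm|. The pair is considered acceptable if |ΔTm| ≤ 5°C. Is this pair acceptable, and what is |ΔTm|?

Forward: A=11 T=2 G=5 C=8 → Tm = 2·13 + 4·13 = 78°C.
Reverse: A=13 T=7 G=2 C=4 → Tm = 2·20 + 4·6 = 64°C.
|ΔTm| = |78 − 64| = 14°C, > 5°C.

|ΔTm| = 14°C; the pair is not acceptable.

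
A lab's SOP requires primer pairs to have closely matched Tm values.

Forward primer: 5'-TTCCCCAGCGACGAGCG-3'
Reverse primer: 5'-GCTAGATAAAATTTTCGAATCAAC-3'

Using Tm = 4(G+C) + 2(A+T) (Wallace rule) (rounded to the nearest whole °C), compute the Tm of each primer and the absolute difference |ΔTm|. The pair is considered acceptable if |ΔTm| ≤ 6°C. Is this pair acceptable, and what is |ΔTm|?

Forward: A=3 T=2 G=5 C=7 → Tm = 2·5 + 4·12 = 58°C.
Reverse: A=10 T=7 G=3 C=4 → Tm = 2·17 + 4·7 = 62°C.
|ΔTm| = |58 − 62| = 4°C, ≤ 6°C.

|ΔTm| = 4°C; the pair is acceptable.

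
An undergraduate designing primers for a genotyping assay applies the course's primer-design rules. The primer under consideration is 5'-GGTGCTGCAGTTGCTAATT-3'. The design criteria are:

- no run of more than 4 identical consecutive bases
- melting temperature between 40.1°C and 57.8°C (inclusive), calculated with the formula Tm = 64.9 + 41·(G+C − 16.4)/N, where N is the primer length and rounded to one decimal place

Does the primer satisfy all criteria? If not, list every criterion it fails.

Meets all criteria.

Base counts: A=3, T=7, G=6, C=3 (length 19).
homopolymer run: longest run = 2 ✓
Tm: Tm = 64.9 + 41·(9 − 16.4)/19 = 48.9°C ✓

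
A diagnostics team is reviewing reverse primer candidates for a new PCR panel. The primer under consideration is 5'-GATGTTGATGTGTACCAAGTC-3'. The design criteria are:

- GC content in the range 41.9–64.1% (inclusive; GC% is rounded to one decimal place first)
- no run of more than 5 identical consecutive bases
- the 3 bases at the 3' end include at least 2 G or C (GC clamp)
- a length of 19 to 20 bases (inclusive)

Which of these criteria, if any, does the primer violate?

Fails: length.

Base counts: A=5, T=7, G=6, C=3 (length 21).
GC content: GC 9/21 = 42.9% ✓
homopolymer run: longest run = 2 ✓
GC clamp: 3' end GTC has 2 G/C ✓
length: length 21, outside 19–20 ✗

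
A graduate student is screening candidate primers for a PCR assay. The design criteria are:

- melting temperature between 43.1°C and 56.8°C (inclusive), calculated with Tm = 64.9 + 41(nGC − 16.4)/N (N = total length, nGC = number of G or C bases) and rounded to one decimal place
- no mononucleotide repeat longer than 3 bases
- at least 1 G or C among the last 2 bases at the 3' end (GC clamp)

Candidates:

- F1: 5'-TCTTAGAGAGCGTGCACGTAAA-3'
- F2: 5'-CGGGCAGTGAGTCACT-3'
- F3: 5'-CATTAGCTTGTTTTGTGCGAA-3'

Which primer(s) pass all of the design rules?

F1 (22 nt, A=7 T=5 G=6 C=4): Tm = 64.9 + 41·(10 − 16.4)/22 = 53.0°C ✓; longest run = 3 ✓; 3' end AA has 0 G/C, need ≥1 ✗ — fails.
F2 (16 nt, A=3 T=3 G=6 C=4): Tm = 64.9 + 41·(10 − 16.4)/16 = 48.5°C ✓; longest run = 3 ✓; 3' end CT has 1 G/C ✓ — passes.
F3 (21 nt, A=4 T=9 G=5 C=3): Tm = 64.9 + 41·(8 − 16.4)/21 = 48.5°C ✓; longest run = 4, exceeds 3 ✗; 3' end AA has 0 G/C, need ≥1 ✗ — fails.

F2 only.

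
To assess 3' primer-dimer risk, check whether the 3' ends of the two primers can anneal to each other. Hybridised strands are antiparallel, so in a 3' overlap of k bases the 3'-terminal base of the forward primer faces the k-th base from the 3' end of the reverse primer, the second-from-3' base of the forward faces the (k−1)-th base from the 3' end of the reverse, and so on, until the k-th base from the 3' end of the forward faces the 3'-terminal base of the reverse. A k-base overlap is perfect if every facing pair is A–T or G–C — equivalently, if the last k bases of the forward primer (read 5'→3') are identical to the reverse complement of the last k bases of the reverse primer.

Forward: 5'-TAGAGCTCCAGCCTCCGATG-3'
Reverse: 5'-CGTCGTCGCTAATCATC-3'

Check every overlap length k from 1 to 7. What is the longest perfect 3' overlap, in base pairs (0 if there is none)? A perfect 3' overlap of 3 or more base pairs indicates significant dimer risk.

Last 7 bases (5'→3') — forward …TCCGATG, reverse …AATCATC.
Reverse complement of the reverse primer's last 7 bases: GATGATT; its first k bases are the reverse complement of the reverse primer's last k bases, so a perfect k-base overlap needs the forward primer's last k bases to equal them.
Comparing (forward last k vs required): k=1: G vs G ✓; k=2: TG vs GA ✗; k=3: ATG vs GAT ✗; k=4: GATG vs GATG ✓; k=5: CGATG vs GATGA ✗; k=6: CCGATG vs GATGAT ✗; k=7: TCCGATG vs GATGATT ✗.
Perfect overlaps at k = 1, 4; the largest is 4.

Longest perfect overlap: 4 complementary base pairs; significant dimer risk (threshold 3).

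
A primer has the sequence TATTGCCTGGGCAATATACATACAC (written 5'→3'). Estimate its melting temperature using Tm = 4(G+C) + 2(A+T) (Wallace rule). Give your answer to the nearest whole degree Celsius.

70°C

Base counts: A=8, T=7, G=4, C=6 (length 25).
Tm = 2·(8+7) + 4·(4+6) = 2·15 + 4·10 = 30 + 40 = 70°C.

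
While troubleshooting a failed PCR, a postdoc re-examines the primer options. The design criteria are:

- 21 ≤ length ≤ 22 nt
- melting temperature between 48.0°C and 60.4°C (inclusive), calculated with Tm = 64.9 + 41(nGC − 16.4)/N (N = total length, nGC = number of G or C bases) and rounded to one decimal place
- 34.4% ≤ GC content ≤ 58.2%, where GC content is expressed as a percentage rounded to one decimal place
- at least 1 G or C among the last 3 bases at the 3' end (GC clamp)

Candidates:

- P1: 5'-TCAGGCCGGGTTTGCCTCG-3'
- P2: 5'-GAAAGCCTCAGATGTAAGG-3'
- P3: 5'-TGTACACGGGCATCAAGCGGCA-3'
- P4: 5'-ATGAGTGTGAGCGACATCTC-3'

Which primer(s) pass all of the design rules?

P1 (19 nt, A=1 T=5 G=7 C=6): length 19, outside 21–22 ✗; Tm = 64.9 + 41·(13 − 16.4)/19 = 57.6°C ✓; GC 13/19 = 68.4%, outside 34.4–58.2% ✗; 3' end TCG has 2 G/C ✓ — fails.
P2 (19 nt, A=7 T=3 G=6 C=3): length 19, outside 21–22 ✗; Tm = 64.9 + 41·(9 − 16.4)/19 = 48.9°C ✓; GC 9/19 = 47.4% ✓; 3' end AGG has 2 G/C ✓ — fails.
P3 (22 nt, A=6 T=3 G=7 C=6): length 22 ✓; Tm = 64.9 + 41·(13 − 16.4)/22 = 58.6°C ✓; GC 13/22 = 59.1%, outside 34.4–58.2% ✗; 3' end GCA has 2 G/C ✓ — fails.
P4 (20 nt, A=5 T=5 G=6 C=4): length 20, outside 21–22 ✗; Tm = 64.9 + 41·(10 − 16.4)/20 = 51.8°C ✓; GC 10/20 = 50.0% ✓; 3' end CTC has 2 G/C ✓ — fails.

None of the candidates satisfy all criteria.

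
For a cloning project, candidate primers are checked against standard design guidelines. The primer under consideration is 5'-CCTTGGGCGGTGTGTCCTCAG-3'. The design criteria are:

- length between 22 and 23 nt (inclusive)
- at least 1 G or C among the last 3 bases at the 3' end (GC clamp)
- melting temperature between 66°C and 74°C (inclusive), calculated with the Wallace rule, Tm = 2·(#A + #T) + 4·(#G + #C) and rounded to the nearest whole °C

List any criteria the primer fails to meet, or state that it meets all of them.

Fails: length.

Base counts: A=1, T=6, G=8, C=6 (length 21).
length: length 21, outside 22–23 ✗
GC clamp: 3' end CAG has 2 G/C ✓
Tm: Tm = 2·7 + 4·14 = 70°C ✓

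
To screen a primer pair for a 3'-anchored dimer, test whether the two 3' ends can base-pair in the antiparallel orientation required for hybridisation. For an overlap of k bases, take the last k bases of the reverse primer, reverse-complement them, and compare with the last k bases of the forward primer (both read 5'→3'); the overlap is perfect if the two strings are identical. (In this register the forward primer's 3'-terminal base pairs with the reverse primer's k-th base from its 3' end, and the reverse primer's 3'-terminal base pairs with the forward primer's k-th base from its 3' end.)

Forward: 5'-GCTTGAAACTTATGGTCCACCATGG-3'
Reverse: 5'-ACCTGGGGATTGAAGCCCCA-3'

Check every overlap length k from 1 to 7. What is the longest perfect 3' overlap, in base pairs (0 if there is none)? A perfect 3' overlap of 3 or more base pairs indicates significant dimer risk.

Last 7 bases (5'→3') — forward …ACCATGG, reverse …AGCCCCA.
Reverse complement of the reverse primer's last 7 bases: TGGGGCT; its first k bases are the reverse complement of the reverse primer's last k bases, so a perfect k-base overlap needs the forward primer's last k bases to equal them.
Comparing (forward last k vs required): k=1: G vs T ✗; k=2: GG vs TG ✗; k=3: TGG vs TGG ✓; k=4: ATGG vs TGGG ✗; k=5: CATGG vs TGGGG ✗; k=6: CCATGG vs TGGGGC ✗; k=7: ACCATGG vs TGGGGCT ✗.
Only k = 3 is perfect, so the longest perfect 3' overlap is 3.

Longest perfect overlap: 3 complementary base pairs; significant dimer risk (threshold 3).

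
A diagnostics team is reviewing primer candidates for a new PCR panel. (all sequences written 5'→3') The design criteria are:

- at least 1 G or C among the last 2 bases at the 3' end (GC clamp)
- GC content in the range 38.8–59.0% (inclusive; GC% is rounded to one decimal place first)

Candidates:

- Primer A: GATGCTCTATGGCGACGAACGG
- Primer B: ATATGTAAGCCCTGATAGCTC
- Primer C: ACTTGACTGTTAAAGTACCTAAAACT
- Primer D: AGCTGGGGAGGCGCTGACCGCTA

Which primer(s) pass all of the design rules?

Primer B only.

Primer A (22 nt, A=5 T=4 G=8 C=5): 3' end GG has 2 G/C ✓; GC 13/22 = 59.1%, outside 38.8–59.0% ✗ — fails.
Primer B (21 nt, A=6 T=6 G=4 C=5): 3' end TC has 1 G/C ✓; GC 9/21 = 42.9% ✓ — passes.
Primer C (26 nt, A=10 T=8 G=3 C=5): 3' end CT has 1 G/C ✓; GC 8/26 = 30.8%, outside 38.8–59.0% ✗ — fails.
Primer D (23 nt, A=4 T=3 G=10 C=6): 3' end TA has 0 G/C, need ≥1 ✗; GC 16/23 = 69.6%, outside 38.8–59.0% ✗ — fails.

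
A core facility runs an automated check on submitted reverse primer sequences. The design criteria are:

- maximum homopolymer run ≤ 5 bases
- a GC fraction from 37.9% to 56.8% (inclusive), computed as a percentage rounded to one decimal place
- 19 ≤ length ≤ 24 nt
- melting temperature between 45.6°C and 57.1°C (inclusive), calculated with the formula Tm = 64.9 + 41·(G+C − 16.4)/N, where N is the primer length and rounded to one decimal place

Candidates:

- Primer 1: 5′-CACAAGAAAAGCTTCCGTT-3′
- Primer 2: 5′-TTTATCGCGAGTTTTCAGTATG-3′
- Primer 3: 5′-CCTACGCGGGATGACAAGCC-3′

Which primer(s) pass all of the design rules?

Primer 1 only.

Primer 1 (19 nt, A=7 T=4 G=3 C=5): longest run = 4 ✓; GC 8/19 = 42.1% ✓; length 19 ✓; Tm = 64.9 + 41·(8 − 16.4)/19 = 46.8°C ✓ — passes.
Primer 2 (22 nt, A=4 T=10 G=5 C=3): longest run = 4 ✓; GC 8/22 = 36.4%, outside 37.9–56.8% ✗; length 22 ✓; Tm = 64.9 + 41·(8 − 16.4)/22 = 49.2°C ✓ — fails.
Primer 3 (20 nt, A=5 T=2 G=6 C=7): longest run = 3 ✓; GC 13/20 = 65.0%, outside 37.9–56.8% ✗; length 20 ✓; Tm = 64.9 + 41·(13 − 16.4)/20 = 57.9°C, outside 45.6–57.1°C ✗ — fails.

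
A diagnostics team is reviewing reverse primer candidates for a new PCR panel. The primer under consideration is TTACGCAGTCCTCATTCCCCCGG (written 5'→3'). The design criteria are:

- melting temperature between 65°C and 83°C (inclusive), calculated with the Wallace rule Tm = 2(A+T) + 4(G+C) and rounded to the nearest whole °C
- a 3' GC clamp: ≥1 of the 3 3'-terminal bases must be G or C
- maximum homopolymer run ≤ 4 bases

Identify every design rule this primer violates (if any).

Base counts: A=3, T=6, G=4, C=10 (length 23).
Tm: Tm = 2·9 + 4·14 = 74°C ✓
GC clamp: 3' end CGG has 3 G/C ✓
homopolymer run: longest run = 5, exceeds 4 ✗

Fails: homopolymer run.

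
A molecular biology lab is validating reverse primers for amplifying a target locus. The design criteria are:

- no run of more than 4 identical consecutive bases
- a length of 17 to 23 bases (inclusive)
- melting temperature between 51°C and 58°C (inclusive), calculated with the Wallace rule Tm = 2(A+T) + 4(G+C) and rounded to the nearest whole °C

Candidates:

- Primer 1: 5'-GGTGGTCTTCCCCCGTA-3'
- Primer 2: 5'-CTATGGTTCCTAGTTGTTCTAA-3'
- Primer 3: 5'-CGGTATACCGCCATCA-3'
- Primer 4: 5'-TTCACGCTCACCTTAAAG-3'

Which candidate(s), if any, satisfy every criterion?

Primer 4 only.

Primer 1 (17 nt, A=1 T=5 G=5 C=6): longest run = 5, exceeds 4 ✗; length 17 ✓; Tm = 2·6 + 4·11 = 56°C ✓ — fails.
Primer 2 (22 nt, A=4 T=10 G=4 C=4): longest run = 2 ✓; length 22 ✓; Tm = 2·14 + 4·8 = 60°C, outside 51–58°C ✗ — fails.
Primer 3 (16 nt, A=4 T=3 G=3 C=6): longest run = 2 ✓; length 16, outside 17–23 ✗; Tm = 2·7 + 4·9 = 50°C, outside 51–58°C ✗ — fails.
Primer 4 (18 nt, A=5 T=5 G=2 C=6): longest run = 3 ✓; length 18 ✓; Tm = 2·10 + 4·8 = 52°C ✓ — passes.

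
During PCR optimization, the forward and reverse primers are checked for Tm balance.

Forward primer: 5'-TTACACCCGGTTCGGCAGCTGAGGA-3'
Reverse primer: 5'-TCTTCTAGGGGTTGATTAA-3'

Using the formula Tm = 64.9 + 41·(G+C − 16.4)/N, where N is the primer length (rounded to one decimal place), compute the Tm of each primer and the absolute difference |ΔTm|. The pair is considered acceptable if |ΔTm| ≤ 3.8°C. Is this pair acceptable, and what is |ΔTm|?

Forward: G+C = 15, N = 25 → Tm = 64.9 + 41·(15 − 16.4)/25 = 62.6°C.
Reverse: G+C = 7, N = 19 → Tm = 64.9 + 41·(7 − 16.4)/19 = 44.6°C.
|ΔTm| = |62.6 − 44.6| = 18.0°C, > 3.8°C.

|ΔTm| = 18.0°C; the pair is not acceptable.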